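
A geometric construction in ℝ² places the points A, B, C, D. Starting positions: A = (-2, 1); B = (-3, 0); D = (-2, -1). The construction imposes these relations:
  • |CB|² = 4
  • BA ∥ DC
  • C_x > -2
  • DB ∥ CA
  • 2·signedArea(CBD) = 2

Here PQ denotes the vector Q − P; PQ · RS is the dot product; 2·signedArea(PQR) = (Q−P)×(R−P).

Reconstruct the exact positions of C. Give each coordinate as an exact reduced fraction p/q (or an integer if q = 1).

C = (-1, 0)

1. C_x = -1  [DB ∥ CA ∩ BA ∥ DC]
2. C_y = 0  [DB ∥ CA ∩ BA ∥ DC]
   → C = (-1, 0)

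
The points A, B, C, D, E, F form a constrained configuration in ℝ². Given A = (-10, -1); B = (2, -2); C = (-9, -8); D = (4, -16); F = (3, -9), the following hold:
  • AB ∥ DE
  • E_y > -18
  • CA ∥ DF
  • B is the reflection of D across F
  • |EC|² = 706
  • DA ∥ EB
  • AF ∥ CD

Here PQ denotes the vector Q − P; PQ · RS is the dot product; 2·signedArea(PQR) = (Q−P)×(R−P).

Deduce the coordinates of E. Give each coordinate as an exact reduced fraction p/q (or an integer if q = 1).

E = (16, -17)

1. E_x = 16  [DA ∥ EB ∩ AB ∥ DE]
2. E_y = -17  [DA ∥ EB ∩ AB ∥ DE]
   → E = (16, -17)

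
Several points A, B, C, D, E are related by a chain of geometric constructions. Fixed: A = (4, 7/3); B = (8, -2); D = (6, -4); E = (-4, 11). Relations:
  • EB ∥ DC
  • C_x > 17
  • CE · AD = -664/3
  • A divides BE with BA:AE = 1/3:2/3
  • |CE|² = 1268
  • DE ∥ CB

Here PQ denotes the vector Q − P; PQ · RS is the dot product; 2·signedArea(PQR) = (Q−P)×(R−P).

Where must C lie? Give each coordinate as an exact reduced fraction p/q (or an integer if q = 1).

1. C_x = 18  [DE ∥ CB ∩ EB ∥ DC]
2. C_y = -17  [DE ∥ CB ∩ EB ∥ DC]
   → C = (18, -17)

C = (18, -17)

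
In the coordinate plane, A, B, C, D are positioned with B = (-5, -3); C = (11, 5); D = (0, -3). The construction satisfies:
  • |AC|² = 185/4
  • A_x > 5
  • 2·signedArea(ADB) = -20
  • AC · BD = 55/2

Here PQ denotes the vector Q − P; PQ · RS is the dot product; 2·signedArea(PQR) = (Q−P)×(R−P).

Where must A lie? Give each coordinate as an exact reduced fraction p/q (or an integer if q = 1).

1. A_x = 11/2  [AC · BD = 55/2 ∩ 2·signedArea(ADB) = -20]
2. A_y = 1  [AC · BD = 55/2 ∩ 2·signedArea(ADB) = -20]
   → A = (11/2, 1)

A = (11/2, 1)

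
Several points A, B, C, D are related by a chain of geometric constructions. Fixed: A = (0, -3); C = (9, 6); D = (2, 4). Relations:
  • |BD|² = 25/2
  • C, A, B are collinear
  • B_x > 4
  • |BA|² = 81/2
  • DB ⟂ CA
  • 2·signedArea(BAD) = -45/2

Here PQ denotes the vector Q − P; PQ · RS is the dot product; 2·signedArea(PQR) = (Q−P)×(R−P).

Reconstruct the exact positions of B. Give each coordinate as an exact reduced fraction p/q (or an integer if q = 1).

1. B_x = 9/2  [C, A, B are collinear ∩ DB ⟂ CA]
2. B_y = 3/2  [C, A, B are collinear ∩ DB ⟂ CA]
   → B = (9/2, 3/2)

B = (9/2, 3/2)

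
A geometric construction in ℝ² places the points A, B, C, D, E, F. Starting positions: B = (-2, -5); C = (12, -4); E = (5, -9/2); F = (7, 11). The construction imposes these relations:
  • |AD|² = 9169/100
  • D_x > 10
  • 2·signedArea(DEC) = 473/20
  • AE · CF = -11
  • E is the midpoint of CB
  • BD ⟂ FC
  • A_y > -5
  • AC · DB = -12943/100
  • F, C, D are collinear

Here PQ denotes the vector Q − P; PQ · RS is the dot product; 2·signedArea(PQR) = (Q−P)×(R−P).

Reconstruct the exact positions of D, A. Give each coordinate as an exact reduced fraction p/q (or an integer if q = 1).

A = (11/5, -47/10)
D = (109/10, -7/10)

1. D_x = 109/10  [F, C, D are collinear ∩ BD ⟂ FC]
2. D_y = -7/10  [F, C, D are collinear ∩ BD ⟂ FC]
   → D = (109/10, -7/10)
3. A_x = 11/5  [AC · DB = -12943/100 ∩ AE · CF = -11]
4. A_y = -47/10  [AC · DB = -12943/100 ∩ AE · CF = -11]
   → A = (11/5, -47/10)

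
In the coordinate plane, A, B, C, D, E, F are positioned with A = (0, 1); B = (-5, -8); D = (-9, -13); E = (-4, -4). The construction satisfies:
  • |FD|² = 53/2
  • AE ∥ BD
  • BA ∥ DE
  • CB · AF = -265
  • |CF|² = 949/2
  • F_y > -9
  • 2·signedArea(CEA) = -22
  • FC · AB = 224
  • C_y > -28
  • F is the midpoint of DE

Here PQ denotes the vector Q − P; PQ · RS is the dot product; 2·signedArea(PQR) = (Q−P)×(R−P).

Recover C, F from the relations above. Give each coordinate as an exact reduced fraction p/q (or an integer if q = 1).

C = (-18, -27)
F = (-13/2, -17/2)

1. F_x = -13/2  [F is the midpoint of DE]
2. F_y = -17/2  [F is the midpoint of DE]
   → F = (-13/2, -17/2)
3. C_x = -18  [CB · AF = -265 ∩ 2·signedArea(CEA) = -22]
4. C_y = -27  [CB · AF = -265 ∩ 2·signedArea(CEA) = -22]
   → C = (-18, -27)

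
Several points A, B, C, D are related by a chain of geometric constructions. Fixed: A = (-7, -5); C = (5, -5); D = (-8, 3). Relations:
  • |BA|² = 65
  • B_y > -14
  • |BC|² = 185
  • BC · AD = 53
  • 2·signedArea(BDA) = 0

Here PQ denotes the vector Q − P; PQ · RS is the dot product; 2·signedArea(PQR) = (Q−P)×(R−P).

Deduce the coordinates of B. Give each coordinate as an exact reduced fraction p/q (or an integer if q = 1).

B = (-6, -13)

1. B_x = -6  [2·signedArea(BDA) = 0 ∩ BC · AD = 53]
2. B_y = -13  [2·signedArea(BDA) = 0 ∩ BC · AD = 53]
   → B = (-6, -13)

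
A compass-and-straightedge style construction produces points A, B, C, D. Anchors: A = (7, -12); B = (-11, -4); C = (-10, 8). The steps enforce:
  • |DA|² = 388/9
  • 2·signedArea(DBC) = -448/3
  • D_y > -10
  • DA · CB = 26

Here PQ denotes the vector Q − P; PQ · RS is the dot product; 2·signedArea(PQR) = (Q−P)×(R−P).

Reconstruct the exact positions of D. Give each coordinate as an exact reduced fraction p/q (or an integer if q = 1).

D = (1, -28/3)

1. D_x = 1  [2·signedArea(DBC) = -448/3 ∩ DA · CB = 26]
2. D_y = -28/3  [2·signedArea(DBC) = -448/3 ∩ DA · CB = 26]
   → D = (1, -28/3)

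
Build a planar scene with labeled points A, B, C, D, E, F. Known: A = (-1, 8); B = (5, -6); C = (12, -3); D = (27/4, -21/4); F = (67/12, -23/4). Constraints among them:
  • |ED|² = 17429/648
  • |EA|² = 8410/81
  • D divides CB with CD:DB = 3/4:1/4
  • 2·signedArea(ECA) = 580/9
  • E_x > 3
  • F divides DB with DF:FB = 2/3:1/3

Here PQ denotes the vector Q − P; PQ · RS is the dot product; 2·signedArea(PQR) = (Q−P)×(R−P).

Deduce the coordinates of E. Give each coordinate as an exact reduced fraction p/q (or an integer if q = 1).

1. E_x = 34/9  [line -11·x + -13·y + 257/9 = 0 ∩ |EA|² = 8410/81]
2. E_y = -1  [line -11·x + -13·y + 257/9 = 0 ∩ |EA|² = 8410/81]
   → E = (34/9, -1)

E = (34/9, -1)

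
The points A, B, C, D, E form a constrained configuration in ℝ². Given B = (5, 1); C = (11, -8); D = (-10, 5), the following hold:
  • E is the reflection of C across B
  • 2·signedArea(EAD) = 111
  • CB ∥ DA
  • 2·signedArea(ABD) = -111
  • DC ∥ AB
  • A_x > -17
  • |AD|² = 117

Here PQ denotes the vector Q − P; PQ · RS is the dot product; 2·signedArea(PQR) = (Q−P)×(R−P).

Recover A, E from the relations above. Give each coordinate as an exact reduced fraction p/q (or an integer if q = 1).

A = (-16, 14)
E = (-1, 10)

1. A_x = -16  [DC ∥ AB ∩ CB ∥ DA]
2. A_y = 14  [DC ∥ AB ∩ CB ∥ DA]
   → A = (-16, 14)
3. E_x = -1  [E is the reflection of C across B]
4. E_y = 10  [E is the reflection of C across B]
   → E = (-1, 10)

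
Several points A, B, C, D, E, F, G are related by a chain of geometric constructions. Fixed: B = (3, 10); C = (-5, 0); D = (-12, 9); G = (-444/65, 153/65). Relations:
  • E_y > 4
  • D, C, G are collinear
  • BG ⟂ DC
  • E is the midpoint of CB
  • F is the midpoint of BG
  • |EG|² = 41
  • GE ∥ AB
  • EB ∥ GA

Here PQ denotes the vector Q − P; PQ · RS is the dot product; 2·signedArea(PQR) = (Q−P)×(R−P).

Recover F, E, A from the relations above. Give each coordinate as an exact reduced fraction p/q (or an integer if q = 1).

1. F_x = -249/130  [F is the midpoint of BG]
2. F_y = 803/130  [F is the midpoint of BG]
   → F = (-249/130, 803/130)
3. E_x = -1  [E is the midpoint of CB]
4. E_y = 5  [E is the midpoint of CB]
   → E = (-1, 5)
5. A_x = -184/65  [GE ∥ AB ∩ EB ∥ GA]
6. A_y = 478/65  [GE ∥ AB ∩ EB ∥ GA]
   → A = (-184/65, 478/65)

A = (-184/65, 478/65)
E = (-1, 5)
F = (-249/130, 803/130)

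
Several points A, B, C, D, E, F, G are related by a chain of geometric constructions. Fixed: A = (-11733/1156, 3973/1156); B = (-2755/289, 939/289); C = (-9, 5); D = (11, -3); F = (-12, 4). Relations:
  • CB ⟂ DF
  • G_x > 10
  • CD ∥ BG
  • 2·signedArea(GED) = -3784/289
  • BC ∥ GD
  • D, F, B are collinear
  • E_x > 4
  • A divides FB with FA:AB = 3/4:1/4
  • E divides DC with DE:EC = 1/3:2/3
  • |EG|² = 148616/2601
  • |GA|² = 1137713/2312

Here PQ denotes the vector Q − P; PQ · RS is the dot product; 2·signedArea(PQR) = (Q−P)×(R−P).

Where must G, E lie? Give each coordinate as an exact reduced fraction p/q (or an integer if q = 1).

1. G_x = 3025/289  [BC ∥ GD ∩ CD ∥ BG]
2. G_y = -1373/289  [BC ∥ GD ∩ CD ∥ BG]
   → G = (3025/289, -1373/289)
3. E_x = 13/3  [E divides DC with DE:EC = 1/3:2/3]
4. E_y = -1/3  [E divides DC with DE:EC = 1/3:2/3]
   → E = (13/3, -1/3)

E = (13/3, -1/3)
G = (3025/289, -1373/289)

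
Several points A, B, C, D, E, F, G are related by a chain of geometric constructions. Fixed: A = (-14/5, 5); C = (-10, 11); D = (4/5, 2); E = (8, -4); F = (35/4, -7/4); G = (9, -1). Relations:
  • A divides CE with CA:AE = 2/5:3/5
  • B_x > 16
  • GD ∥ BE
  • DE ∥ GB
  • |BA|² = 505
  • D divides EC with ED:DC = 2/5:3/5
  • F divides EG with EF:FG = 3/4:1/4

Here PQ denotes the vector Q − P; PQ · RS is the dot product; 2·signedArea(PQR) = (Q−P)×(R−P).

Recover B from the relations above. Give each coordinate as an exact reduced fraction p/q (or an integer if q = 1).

B = (81/5, -7)

1. B_x = 81/5  [GD ∥ BE ∩ DE ∥ GB]
2. B_y = -7  [GD ∥ BE ∩ DE ∥ GB]
   → B = (81/5, -7)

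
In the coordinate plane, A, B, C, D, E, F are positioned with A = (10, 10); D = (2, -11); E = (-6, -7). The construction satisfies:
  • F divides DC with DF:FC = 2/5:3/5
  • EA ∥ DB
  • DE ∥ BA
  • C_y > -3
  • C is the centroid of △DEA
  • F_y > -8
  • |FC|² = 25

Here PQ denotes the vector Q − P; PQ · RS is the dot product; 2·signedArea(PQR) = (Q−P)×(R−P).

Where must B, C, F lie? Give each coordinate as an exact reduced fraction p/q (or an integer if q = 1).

B = (18, 6)
C = (2, -8/3)
F = (2, -23/3)

1. B_x = 18  [DE ∥ BA ∩ EA ∥ DB]
2. B_y = 6  [DE ∥ BA ∩ EA ∥ DB]
   → B = (18, 6)
3. C_x = 2  [C is the centroid of △DEA]
4. C_y = -8/3  [C is the centroid of △DEA]
   → C = (2, -8/3)
5. F_x = 2  [F divides DC with DF:FC = 2/5:3/5]
6. F_y = -23/3  [F divides DC with DF:FC = 2/5:3/5]
   → F = (2, -23/3)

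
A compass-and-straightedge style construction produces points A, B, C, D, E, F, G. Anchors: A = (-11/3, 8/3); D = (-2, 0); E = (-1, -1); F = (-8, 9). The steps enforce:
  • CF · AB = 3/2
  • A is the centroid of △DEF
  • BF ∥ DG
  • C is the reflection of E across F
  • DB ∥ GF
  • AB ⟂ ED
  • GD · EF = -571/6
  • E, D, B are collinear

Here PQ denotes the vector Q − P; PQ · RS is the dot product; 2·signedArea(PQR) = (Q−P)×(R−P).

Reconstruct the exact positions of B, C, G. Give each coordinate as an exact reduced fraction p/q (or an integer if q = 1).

B = (-25/6, 13/6)
C = (-15, 19)
G = (-35/6, 41/6)

1. B_x = -25/6  [E, D, B are collinear ∩ AB ⟂ ED]
2. B_y = 13/6  [E, D, B are collinear ∩ AB ⟂ ED]
   → B = (-25/6, 13/6)
3. C_x = -15  [C is the reflection of E across F]
4. C_y = 19  [C is the reflection of E across F]
   → C = (-15, 19)
5. G_x = -35/6  [DB ∥ GF ∩ BF ∥ DG]
6. G_y = 41/6  [DB ∥ GF ∩ BF ∥ DG]
   → G = (-35/6, 41/6)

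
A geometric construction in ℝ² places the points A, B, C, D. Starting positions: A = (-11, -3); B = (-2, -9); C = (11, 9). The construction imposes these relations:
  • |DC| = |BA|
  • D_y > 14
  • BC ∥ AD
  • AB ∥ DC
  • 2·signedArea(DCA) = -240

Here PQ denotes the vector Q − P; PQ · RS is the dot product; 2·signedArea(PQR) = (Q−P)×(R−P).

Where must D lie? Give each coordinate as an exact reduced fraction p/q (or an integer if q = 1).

D = (2, 15)

1. D_x = 2  [AB ∥ DC ∩ BC ∥ AD]
2. D_y = 15  [AB ∥ DC ∩ BC ∥ AD]
   → D = (2, 15)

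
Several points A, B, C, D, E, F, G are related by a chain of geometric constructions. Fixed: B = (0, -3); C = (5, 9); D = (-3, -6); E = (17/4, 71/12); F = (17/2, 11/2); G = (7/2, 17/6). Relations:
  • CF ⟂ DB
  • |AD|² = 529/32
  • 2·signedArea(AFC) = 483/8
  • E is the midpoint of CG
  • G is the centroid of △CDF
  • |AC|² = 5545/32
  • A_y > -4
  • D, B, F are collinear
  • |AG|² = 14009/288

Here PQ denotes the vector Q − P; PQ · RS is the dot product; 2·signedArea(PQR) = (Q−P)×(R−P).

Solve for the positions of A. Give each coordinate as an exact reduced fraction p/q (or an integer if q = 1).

A = (-1/8, -25/8)

1. A_x = -1/8  [line -7/2·x + -7/2·y + -91/8 = 0 ∩ |AD|² = 529/32]
2. A_y = -25/8  [line -7/2·x + -7/2·y + -91/8 = 0 ∩ |AD|² = 529/32]
   → A = (-1/8, -25/8)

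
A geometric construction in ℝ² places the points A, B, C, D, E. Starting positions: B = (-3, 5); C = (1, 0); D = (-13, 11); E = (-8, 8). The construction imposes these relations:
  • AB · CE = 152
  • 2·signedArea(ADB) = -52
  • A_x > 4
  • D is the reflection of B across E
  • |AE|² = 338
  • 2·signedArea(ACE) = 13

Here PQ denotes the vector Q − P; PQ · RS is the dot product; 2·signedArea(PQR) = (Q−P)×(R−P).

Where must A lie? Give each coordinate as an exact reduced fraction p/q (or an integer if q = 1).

A = (5, -5)

1. A_x = 5  [2·signedArea(ADB) = -52 ∩ AB · CE = 152]
2. A_y = -5  [2·signedArea(ADB) = -52 ∩ AB · CE = 152]
   → A = (5, -5)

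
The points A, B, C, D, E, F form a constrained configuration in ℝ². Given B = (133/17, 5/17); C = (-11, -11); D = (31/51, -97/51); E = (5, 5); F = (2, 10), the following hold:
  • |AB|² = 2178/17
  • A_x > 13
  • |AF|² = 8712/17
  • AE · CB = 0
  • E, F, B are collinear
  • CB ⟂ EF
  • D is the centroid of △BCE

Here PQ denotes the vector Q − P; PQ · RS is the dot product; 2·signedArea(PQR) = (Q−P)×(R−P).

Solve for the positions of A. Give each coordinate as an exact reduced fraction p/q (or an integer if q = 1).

A = (232/17, -160/17)

1. A_x = 232/17  [line -320/17·x + -192/17·y + 2560/17 = 0 ∩ |AB|² = 2178/17]
2. A_y = -160/17  [line -320/17·x + -192/17·y + 2560/17 = 0 ∩ |AB|² = 2178/17]
   → A = (232/17, -160/17)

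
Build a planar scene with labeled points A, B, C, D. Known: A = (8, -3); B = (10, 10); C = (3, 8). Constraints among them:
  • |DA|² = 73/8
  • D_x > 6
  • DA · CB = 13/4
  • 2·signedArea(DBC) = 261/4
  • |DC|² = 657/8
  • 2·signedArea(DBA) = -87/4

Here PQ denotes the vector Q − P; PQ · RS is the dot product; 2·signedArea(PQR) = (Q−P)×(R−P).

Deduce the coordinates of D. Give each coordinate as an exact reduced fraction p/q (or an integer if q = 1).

D = (27/4, -1/4)

1. D_x = 27/4  [2·signedArea(DBA) = -87/4 ∩ 2·signedArea(DBC) = 261/4]
2. D_y = -1/4  [2·signedArea(DBA) = -87/4 ∩ 2·signedArea(DBC) = 261/4]
   → D = (27/4, -1/4)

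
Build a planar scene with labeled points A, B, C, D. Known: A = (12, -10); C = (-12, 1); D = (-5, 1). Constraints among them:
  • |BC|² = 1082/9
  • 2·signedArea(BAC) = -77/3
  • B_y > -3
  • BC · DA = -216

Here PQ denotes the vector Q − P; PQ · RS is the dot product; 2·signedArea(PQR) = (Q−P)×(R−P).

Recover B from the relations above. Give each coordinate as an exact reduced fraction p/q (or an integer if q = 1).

B = (-5/3, -8/3)

1. B_x = -5/3  [BC · DA = -216 ∩ 2·signedArea(BAC) = -77/3]
2. B_y = -8/3  [BC · DA = -216 ∩ 2·signedArea(BAC) = -77/3]
   → B = (-5/3, -8/3)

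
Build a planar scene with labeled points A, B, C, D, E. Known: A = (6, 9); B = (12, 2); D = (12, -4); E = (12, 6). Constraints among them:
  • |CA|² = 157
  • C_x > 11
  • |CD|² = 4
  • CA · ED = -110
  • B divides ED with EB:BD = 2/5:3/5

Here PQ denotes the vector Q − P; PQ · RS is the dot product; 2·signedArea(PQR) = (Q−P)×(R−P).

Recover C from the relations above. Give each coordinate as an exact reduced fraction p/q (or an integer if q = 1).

C = (12, -2)

1. C_y = -2  [CA · ED = -110]
2. C_x = 12  [|CA|² = 157]
   → C = (12, -2)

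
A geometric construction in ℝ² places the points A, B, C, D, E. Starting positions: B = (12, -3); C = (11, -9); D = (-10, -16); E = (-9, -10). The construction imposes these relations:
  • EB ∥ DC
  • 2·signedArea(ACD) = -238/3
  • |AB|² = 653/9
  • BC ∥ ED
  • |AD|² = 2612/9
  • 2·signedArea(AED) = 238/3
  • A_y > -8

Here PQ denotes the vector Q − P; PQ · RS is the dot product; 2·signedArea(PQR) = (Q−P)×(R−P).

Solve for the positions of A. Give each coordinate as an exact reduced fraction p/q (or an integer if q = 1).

1. A_x = 14/3  [2·signedArea(ACD) = -238/3 ∩ 2·signedArea(AED) = 238/3]
2. A_y = -22/3  [2·signedArea(ACD) = -238/3 ∩ 2·signedArea(AED) = 238/3]
   → A = (14/3, -22/3)

A = (14/3, -22/3)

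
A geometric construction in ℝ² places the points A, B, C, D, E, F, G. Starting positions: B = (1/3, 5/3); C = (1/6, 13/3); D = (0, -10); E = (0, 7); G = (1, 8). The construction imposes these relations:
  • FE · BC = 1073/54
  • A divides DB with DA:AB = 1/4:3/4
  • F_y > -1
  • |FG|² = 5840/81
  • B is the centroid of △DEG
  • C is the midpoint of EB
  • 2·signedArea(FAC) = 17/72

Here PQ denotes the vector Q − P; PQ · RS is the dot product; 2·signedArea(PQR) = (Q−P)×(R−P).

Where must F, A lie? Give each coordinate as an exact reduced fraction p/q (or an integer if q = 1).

A = (1/12, -85/12)
F = (1/9, -4/9)

1. A_x = 1/12  [A divides DB with DA:AB = 1/4:3/4]
2. A_y = -85/12  [A divides DB with DA:AB = 1/4:3/4]
   → A = (1/12, -85/12)
3. F_x = 1/9  [2·signedArea(FAC) = 17/72 ∩ FE · BC = 1073/54]
4. F_y = -4/9  [2·signedArea(FAC) = 17/72 ∩ FE · BC = 1073/54]
   → F = (1/9, -4/9)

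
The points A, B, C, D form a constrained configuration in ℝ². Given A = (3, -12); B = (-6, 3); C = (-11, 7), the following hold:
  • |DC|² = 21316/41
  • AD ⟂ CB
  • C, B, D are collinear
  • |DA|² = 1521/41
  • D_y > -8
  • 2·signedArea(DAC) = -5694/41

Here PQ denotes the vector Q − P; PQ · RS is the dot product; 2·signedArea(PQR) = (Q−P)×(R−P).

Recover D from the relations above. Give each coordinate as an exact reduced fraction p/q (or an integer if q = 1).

D = (279/41, -297/41)

1. D_x = 279/41  [C, B, D are collinear ∩ AD ⟂ CB]
2. D_y = -297/41  [C, B, D are collinear ∩ AD ⟂ CB]
   → D = (279/41, -297/41)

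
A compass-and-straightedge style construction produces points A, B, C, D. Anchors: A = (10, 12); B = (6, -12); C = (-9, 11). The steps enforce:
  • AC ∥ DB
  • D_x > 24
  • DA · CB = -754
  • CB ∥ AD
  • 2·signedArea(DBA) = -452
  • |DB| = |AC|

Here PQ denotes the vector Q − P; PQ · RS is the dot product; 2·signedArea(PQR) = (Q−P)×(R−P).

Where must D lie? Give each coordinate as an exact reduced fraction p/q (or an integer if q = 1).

D = (25, -11)

1. D_x = 25  [AC ∥ DB ∩ CB ∥ AD]
2. D_y = -11  [AC ∥ DB ∩ CB ∥ AD]
   → D = (25, -11)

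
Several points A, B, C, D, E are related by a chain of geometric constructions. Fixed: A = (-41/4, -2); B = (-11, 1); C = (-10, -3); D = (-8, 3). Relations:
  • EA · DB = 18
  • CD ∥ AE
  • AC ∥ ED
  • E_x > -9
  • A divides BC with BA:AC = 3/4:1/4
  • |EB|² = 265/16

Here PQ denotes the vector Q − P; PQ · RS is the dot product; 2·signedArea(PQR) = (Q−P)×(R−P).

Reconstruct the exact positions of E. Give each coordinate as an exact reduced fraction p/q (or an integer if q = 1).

E = (-33/4, 4)

1. E_x = -33/4  [AC ∥ ED ∩ CD ∥ AE]
2. E_y = 4  [AC ∥ ED ∩ CD ∥ AE]
   → E = (-33/4, 4)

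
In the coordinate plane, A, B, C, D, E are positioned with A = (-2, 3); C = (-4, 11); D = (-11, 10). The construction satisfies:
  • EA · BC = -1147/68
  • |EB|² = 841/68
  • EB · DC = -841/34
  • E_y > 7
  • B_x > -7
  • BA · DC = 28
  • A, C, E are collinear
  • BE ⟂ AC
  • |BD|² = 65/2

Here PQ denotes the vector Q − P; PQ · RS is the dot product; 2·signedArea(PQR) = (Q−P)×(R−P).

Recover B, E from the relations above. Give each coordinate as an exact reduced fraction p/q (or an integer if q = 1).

1. B_x = -13/2  [line -7·x + -1·y + -39 = 0 ∩ |BD|² = 65/2]
2. B_y = 13/2  [line -7·x + -1·y + -39 = 0 ∩ |BD|² = 65/2]
   → B = (-13/2, 13/2)
3. E_x = -105/34  [A, C, E are collinear ∩ BE ⟂ AC]
4. E_y = 125/17  [A, C, E are collinear ∩ BE ⟂ AC]
   → E = (-105/34, 125/17)

B = (-13/2, 13/2)
E = (-105/34, 125/17)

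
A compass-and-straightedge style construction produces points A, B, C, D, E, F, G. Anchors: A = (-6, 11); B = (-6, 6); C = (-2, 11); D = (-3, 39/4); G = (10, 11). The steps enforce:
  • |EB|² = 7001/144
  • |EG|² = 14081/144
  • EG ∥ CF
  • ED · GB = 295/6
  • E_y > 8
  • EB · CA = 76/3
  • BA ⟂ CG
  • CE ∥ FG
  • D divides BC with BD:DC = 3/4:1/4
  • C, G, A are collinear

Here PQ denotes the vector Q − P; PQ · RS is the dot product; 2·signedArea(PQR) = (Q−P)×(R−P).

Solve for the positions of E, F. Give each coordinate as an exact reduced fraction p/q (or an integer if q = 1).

E = (1/3, 107/12)
F = (23/3, 157/12)

1. E_x = 1/3  [ED · GB = 295/6 ∩ EB · CA = 76/3]
2. E_y = 107/12  [ED · GB = 295/6 ∩ EB · CA = 76/3]
   → E = (1/3, 107/12)
3. F_x = 23/3  [CE ∥ FG ∩ EG ∥ CF]
4. F_y = 157/12  [CE ∥ FG ∩ EG ∥ CF]
   → F = (23/3, 157/12)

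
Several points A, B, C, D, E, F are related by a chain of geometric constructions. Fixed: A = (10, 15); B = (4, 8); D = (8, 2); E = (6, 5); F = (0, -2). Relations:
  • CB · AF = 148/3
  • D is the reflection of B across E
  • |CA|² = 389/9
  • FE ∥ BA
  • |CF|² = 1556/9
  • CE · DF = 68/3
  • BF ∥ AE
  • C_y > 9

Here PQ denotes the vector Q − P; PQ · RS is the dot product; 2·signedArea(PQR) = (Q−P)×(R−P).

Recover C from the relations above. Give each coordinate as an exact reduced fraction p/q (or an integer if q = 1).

C = (20/3, 28/3)

1. C_x = 20/3  [CE · DF = 68/3 ∩ CB · AF = 148/3]
2. C_y = 28/3  [CE · DF = 68/3 ∩ CB · AF = 148/3]
   → C = (20/3, 28/3)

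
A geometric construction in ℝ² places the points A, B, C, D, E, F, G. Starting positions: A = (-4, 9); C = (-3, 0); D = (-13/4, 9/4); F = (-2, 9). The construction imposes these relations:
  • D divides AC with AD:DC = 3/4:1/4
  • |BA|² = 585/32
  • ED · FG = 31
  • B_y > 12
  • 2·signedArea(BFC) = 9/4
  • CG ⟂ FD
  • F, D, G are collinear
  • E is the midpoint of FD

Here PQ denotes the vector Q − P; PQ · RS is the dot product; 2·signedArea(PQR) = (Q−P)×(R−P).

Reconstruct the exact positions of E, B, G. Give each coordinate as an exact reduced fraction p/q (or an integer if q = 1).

B = (-11/8, 99/8)
E = (-21/8, 45/8)
G = (-1374/377, 45/377)

1. E_x = -21/8  [E is the midpoint of FD]
2. E_y = 45/8  [E is the midpoint of FD]
   → E = (-21/8, 45/8)
3. B_x = -11/8  [line 9·x + -1·y + 99/4 = 0 ∩ |BA|² = 585/32]
4. B_y = 99/8  [line 9·x + -1·y + 99/4 = 0 ∩ |BA|² = 585/32]
   → B = (-11/8, 99/8)
5. G_x = -1374/377  [F, D, G are collinear ∩ CG ⟂ FD]
6. G_y = 45/377  [F, D, G are collinear ∩ CG ⟂ FD]
   → G = (-1374/377, 45/377)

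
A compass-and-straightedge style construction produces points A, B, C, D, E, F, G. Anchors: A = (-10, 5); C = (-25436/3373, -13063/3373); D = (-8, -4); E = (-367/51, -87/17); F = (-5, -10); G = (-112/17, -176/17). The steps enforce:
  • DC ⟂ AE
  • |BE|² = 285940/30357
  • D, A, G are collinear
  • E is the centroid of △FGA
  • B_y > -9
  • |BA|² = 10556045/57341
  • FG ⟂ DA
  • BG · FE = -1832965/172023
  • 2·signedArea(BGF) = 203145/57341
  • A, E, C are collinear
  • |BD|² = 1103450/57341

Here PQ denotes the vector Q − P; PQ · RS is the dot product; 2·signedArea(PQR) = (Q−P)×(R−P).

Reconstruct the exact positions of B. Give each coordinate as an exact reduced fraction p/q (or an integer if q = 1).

1. B_x = -365631/57341  [2·signedArea(BGF) = 203145/57341 ∩ BG · FE = -1832965/172023]
2. B_y = -463043/57341  [2·signedArea(BGF) = 203145/57341 ∩ BG · FE = -1832965/172023]
   → B = (-365631/57341, -463043/57341)

B = (-365631/57341, -463043/57341)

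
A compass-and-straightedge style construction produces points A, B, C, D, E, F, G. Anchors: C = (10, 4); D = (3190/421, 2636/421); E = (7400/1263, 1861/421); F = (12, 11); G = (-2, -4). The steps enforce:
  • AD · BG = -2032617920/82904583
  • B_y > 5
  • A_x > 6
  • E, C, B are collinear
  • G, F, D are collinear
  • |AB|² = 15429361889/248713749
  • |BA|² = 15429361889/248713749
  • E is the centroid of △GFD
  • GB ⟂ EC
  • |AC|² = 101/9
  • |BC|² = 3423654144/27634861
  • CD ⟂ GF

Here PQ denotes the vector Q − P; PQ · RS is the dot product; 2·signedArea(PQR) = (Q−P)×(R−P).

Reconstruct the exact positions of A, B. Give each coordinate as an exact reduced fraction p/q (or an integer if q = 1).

A = (20/3, 11/3)
B = (-29669150/27634861, 141609316/27634861)

1. B_x = -29669150/27634861  [E, C, B are collinear ∩ GB ⟂ EC]
2. B_y = 141609316/27634861  [E, C, B are collinear ∩ GB ⟂ EC]
   → B = (-29669150/27634861, 141609316/27634861)
3. A_x = 20/3  [line 25600572/27634861·x + 252148760/27634861·y + -3285647800/82904583 = 0 ∩ |AB|² = 15429361889/248713749]
4. A_y = 11/3  [line 25600572/27634861·x + 252148760/27634861·y + -3285647800/82904583 = 0 ∩ |AB|² = 15429361889/248713749]
   → A = (20/3, 11/3)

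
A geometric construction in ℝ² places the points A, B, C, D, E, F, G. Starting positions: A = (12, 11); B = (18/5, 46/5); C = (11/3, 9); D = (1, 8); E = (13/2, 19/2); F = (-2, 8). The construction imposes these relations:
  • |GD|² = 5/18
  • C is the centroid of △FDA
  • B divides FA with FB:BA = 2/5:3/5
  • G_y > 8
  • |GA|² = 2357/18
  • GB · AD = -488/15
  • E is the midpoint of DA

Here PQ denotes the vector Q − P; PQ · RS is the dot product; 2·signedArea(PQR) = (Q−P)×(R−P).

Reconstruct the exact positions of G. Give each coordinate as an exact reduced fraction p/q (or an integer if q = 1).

1. G_x = 5/6  [line 11·x + 3·y + -104/3 = 0 ∩ |GA|² = 2357/18]
2. G_y = 17/2  [line 11·x + 3·y + -104/3 = 0 ∩ |GA|² = 2357/18]
   → G = (5/6, 17/2)

G = (5/6, 17/2)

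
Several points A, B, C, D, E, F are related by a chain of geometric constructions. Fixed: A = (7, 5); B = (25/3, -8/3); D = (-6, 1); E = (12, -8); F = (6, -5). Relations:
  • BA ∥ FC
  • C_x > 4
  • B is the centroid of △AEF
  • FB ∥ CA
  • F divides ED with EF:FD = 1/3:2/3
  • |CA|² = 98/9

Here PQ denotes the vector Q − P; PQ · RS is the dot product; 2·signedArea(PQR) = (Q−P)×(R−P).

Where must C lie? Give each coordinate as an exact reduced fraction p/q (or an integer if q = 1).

C = (14/3, 8/3)

1. C_x = 14/3  [FB ∥ CA ∩ BA ∥ FC]
2. C_y = 8/3  [FB ∥ CA ∩ BA ∥ FC]
   → C = (14/3, 8/3)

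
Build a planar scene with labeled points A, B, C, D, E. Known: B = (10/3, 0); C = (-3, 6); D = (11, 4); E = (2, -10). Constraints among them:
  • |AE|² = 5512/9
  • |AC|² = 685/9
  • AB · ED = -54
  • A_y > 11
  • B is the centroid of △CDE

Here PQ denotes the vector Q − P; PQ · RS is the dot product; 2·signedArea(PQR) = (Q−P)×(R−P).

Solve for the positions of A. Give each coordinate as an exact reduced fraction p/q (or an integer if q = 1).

1. A_x = -28/3  [line -9·x + -14·y + 84 = 0 ∩ |AC|² = 685/9]
2. A_y = 12  [line -9·x + -14·y + 84 = 0 ∩ |AC|² = 685/9]
   → A = (-28/3, 12)

A = (-28/3, 12)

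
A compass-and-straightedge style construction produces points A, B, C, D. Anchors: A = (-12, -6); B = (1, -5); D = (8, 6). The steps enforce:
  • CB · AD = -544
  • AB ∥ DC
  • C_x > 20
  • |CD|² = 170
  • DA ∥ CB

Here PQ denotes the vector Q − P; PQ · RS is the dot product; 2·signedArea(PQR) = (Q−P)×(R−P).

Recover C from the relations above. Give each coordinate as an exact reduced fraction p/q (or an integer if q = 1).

1. C_x = 21  [DA ∥ CB ∩ AB ∥ DC]
2. C_y = 7  [DA ∥ CB ∩ AB ∥ DC]
   → C = (21, 7)

C = (21, 7)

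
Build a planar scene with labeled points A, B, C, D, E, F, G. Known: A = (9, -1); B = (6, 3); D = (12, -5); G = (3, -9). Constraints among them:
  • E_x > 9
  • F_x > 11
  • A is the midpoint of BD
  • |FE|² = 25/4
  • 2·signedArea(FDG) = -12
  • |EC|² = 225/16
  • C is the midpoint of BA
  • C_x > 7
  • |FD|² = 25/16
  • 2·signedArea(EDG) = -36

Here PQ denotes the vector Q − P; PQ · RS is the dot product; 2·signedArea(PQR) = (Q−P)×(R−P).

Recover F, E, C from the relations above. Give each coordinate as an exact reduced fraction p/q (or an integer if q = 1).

C = (15/2, 1)
E = (39/4, -2)
F = (45/4, -4)

1. C_x = 15/2  [C is the midpoint of BA]
2. C_y = 1  [C is the midpoint of BA]
   → C = (15/2, 1)
3. E_x = 39/4  [line 4·x + -9·y + -57 = 0 ∩ |EC|² = 225/16]
4. E_y = -2  [line 4·x + -9·y + -57 = 0 ∩ |EC|² = 225/16]
   → E = (39/4, -2)
5. F_x = 45/4  [line 4·x + -9·y + -81 = 0 ∩ |FE|² = 25/4]
6. F_y = -4  [line 4·x + -9·y + -81 = 0 ∩ |FE|² = 25/4]
   → F = (45/4, -4)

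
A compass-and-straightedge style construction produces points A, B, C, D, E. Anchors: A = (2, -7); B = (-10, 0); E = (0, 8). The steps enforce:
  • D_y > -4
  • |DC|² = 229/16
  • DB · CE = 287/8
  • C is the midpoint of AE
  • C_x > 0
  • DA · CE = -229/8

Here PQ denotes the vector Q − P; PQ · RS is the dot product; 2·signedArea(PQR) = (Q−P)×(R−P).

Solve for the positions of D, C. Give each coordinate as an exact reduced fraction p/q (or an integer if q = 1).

1. C_x = 1  [C is the midpoint of AE]
2. C_y = 1/2  [C is the midpoint of AE]
   → C = (1, 1/2)
3. D_x = 3/2  [line 1·x + -15/2·y + -207/8 = 0 ∩ |DC|² = 229/16]
4. D_y = -13/4  [line 1·x + -15/2·y + -207/8 = 0 ∩ |DC|² = 229/16]
   → D = (3/2, -13/4)

C = (1, 1/2)
D = (3/2, -13/4)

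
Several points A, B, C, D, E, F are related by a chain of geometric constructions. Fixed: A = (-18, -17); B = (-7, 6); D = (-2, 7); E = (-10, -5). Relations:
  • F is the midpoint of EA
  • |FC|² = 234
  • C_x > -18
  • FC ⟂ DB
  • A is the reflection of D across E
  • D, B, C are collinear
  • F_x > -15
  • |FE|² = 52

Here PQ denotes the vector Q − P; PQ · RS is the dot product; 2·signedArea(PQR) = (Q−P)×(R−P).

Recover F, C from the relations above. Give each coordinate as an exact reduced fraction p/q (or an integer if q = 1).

C = (-17, 4)
F = (-14, -11)

1. F_x = -14  [F is the midpoint of EA]
2. F_y = -11  [F is the midpoint of EA]
   → F = (-14, -11)
3. C_x = -17  [D, B, C are collinear ∩ FC ⟂ DB]
4. C_y = 4  [D, B, C are collinear ∩ FC ⟂ DB]
   → C = (-17, 4)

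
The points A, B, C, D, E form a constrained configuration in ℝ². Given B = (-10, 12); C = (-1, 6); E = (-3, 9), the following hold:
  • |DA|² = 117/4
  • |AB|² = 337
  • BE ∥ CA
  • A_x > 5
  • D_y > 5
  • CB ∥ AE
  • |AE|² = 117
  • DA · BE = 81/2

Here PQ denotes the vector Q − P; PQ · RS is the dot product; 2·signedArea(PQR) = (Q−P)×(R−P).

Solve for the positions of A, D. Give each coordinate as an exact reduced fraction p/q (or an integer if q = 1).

1. A_x = 6  [CB ∥ AE ∩ BE ∥ CA]
2. A_y = 3  [CB ∥ AE ∩ BE ∥ CA]
   → A = (6, 3)
3. D_x = 3/2  [line -7·x + 3·y + -15/2 = 0 ∩ |DA|² = 117/4]
4. D_y = 6  [line -7·x + 3·y + -15/2 = 0 ∩ |DA|² = 117/4]
   → D = (3/2, 6)

A = (6, 3)
D = (3/2, 6)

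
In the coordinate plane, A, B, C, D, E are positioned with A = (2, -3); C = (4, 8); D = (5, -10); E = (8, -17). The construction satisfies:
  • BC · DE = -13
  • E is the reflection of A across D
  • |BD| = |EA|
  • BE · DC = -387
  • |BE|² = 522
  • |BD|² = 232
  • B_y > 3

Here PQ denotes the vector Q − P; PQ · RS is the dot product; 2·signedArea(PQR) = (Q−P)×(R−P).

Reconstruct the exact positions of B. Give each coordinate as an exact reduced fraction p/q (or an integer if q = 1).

1. B_x = -1  [BE · DC = -387 ∩ BC · DE = -13]
2. B_y = 4  [BE · DC = -387 ∩ BC · DE = -13]
   → B = (-1, 4)

B = (-1, 4)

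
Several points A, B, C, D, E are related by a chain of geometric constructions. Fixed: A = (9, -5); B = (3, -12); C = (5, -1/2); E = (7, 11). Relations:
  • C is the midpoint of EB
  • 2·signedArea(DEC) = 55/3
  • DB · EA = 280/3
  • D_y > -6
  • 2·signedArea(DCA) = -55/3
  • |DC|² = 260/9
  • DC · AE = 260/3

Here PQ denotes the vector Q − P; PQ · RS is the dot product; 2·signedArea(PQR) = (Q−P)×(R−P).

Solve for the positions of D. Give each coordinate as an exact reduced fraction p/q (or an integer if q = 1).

1. D_x = 17/3  [DB · EA = 280/3 ∩ 2·signedArea(DEC) = 55/3]
2. D_y = -35/6  [DB · EA = 280/3 ∩ 2·signedArea(DEC) = 55/3]
   → D = (17/3, -35/6)

D = (17/3, -35/6)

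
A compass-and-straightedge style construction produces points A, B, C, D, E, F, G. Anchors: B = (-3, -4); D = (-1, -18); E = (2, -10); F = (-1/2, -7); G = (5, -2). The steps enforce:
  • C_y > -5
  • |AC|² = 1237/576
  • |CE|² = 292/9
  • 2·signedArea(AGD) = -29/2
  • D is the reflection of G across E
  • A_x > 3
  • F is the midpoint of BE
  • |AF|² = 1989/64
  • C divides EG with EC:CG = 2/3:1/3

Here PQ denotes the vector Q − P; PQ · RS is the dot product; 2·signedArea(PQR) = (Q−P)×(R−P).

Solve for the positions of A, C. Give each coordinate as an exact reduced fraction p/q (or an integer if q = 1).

A = (29/8, -13/4)
C = (4, -14/3)

1. A_x = 29/8  [line 16·x + -6·y + -155/2 = 0 ∩ |AF|² = 1989/64]
2. A_y = -13/4  [line 16·x + -6·y + -155/2 = 0 ∩ |AF|² = 1989/64]
   → A = (29/8, -13/4)
3. C_x = 4  [C divides EG with EC:CG = 2/3:1/3]
4. C_y = -14/3  [C divides EG with EC:CG = 2/3:1/3]
   → C = (4, -14/3)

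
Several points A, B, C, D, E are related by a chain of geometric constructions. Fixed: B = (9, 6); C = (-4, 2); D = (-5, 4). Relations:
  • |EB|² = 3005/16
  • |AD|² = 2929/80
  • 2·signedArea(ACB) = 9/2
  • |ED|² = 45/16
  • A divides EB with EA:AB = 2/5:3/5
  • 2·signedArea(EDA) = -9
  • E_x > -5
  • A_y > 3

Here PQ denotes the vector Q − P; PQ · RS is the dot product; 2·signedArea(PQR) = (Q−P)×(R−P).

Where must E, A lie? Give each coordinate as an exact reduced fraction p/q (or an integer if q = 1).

A = (21/20, 39/10)
E = (-17/4, 5/2)

1. A_x = 21/20  [line -4·x + 13·y + -93/2 = 0 ∩ |AD|² = 2929/80]
2. A_y = 39/10  [line -4·x + 13·y + -93/2 = 0 ∩ |AD|² = 2929/80]
   → A = (21/20, 39/10)
3. E_x = -17/4  [2·signedArea(EDA) = -9 ∩ A divides EB with EA:AB = 2/5:3/5]
4. E_y = 5/2  [2·signedArea(EDA) = -9 ∩ A divides EB with EA:AB = 2/5:3/5]
   → E = (-17/4, 5/2)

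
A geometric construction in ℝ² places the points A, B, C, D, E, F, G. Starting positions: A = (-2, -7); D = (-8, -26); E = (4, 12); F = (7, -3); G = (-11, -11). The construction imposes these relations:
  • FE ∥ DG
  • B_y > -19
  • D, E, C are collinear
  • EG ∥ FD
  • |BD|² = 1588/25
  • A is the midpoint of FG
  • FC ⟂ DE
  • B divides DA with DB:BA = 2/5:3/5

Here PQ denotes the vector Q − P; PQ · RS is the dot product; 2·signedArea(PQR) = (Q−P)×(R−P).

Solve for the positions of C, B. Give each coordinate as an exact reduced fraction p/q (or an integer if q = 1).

1. C_x = -14/397  [D, E, C are collinear ∩ FC ⟂ DE]
2. C_y = -309/397  [D, E, C are collinear ∩ FC ⟂ DE]
   → C = (-14/397, -309/397)
3. B_x = -28/5  [B divides DA with DB:BA = 2/5:3/5]
4. B_y = -92/5  [B divides DA with DB:BA = 2/5:3/5]
   → B = (-28/5, -92/5)

B = (-28/5, -92/5)
C = (-14/397, -309/397)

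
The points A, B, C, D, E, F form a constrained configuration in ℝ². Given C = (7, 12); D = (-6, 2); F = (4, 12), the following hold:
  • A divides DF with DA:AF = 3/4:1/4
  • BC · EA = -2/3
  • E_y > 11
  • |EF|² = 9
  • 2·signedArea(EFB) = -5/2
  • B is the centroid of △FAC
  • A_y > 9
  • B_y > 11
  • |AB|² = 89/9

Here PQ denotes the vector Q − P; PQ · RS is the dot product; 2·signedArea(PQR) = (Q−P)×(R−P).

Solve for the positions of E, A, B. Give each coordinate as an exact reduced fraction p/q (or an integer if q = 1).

A = (3/2, 19/2)
B = (25/6, 67/6)
E = (1, 12)

1. A_x = 3/2  [A divides DF with DA:AF = 3/4:1/4]
2. A_y = 19/2  [A divides DF with DA:AF = 3/4:1/4]
   → A = (3/2, 19/2)
3. B_x = 25/6  [B is the centroid of △FAC]
4. B_y = 67/6  [B is the centroid of △FAC]
   → B = (25/6, 67/6)
5. E_x = 1  [2·signedArea(EFB) = -5/2 ∩ BC · EA = -2/3]
6. E_y = 12  [2·signedArea(EFB) = -5/2 ∩ BC · EA = -2/3]
   → E = (1, 12)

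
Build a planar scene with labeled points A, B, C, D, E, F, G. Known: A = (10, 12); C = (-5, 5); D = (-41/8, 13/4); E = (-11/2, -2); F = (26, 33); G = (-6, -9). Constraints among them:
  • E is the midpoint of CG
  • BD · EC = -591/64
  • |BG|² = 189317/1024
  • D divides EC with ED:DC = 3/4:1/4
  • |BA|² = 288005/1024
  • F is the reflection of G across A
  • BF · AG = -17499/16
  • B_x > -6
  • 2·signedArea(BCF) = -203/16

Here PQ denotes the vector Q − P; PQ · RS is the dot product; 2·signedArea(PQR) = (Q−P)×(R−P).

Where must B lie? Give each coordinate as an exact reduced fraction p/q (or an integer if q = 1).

1. B_x = -161/32  [BF · AG = -17499/16 ∩ 2·signedArea(BCF) = -203/16]
2. B_y = 73/16  [BF · AG = -17499/16 ∩ 2·signedArea(BCF) = -203/16]
   → B = (-161/32, 73/16)

B = (-161/32, 73/16)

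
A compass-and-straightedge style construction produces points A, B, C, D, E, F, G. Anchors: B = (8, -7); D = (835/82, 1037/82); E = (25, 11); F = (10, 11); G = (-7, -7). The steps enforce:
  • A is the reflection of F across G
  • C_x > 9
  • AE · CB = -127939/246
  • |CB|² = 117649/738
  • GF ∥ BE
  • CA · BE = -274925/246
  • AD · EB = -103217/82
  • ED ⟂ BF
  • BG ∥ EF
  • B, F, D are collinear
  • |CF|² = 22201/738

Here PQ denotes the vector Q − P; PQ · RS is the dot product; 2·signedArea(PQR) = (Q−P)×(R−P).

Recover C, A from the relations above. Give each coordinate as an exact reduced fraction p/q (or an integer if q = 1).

1. A_x = -24  [A is the reflection of F across G]
2. A_y = -25  [A is the reflection of F across G]
   → A = (-24, -25)
3. C_x = 2311/246  [CA · BE = -274925/246 ∩ AE · CB = -127939/246]
4. C_y = 455/82  [CA · BE = -274925/246 ∩ AE · CB = -127939/246]
   → C = (2311/246, 455/82)

A = (-24, -25)
C = (2311/246, 455/82)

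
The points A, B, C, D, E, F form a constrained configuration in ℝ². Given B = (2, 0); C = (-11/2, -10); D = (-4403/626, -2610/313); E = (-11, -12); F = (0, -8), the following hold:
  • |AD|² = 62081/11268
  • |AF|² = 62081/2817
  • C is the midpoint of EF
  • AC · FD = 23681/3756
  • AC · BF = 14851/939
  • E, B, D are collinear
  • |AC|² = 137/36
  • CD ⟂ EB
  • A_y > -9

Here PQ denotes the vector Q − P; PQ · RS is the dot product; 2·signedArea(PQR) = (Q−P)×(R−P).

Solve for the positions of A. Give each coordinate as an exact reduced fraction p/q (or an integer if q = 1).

1. A_x = -4403/939  [AC · FD = 23681/3756 ∩ AC · BF = 14851/939]
2. A_y = -7724/939  [AC · FD = 23681/3756 ∩ AC · BF = 14851/939]
   → A = (-4403/939, -7724/939)

A = (-4403/939, -7724/939)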